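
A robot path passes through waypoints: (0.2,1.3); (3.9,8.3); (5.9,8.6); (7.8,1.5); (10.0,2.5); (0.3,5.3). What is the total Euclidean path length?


Segment lengths:
  seg1 = sqrt((3.7)^2 + (7.0)^2) = 7.9177
  seg2 = sqrt((2.0)^2 + (0.3)^2) = 2.0224
  seg3 = sqrt((1.9)^2 + (-7.1)^2) = 7.3498
  seg4 = sqrt((2.2)^2 + (1.0)^2) = 2.4166
  seg5 = sqrt((-9.7)^2 + (2.8)^2) = 10.096
Total = 29.8026


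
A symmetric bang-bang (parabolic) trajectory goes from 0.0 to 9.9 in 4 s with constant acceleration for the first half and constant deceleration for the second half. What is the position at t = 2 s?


Symmetric rest-to-rest: each phase covers (pf-p0)/2 in time T/2. 0.5*a*(T/2)^2 = (pf-p0)/2 => a = 4*(pf-p0)/T^2
a = 4*(9.9-0.0)/4^2 = 2.475
t = 2 is in the acceleration phase (t <= T/2).
p = p0 + 0.5*a*t^2 = 0.0 + 0.5*2.475*2^2
= 4.95


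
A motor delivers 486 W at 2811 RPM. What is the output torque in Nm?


omega = 2811 * 2*pi/60 = 294.3672 rad/s
tau = P / omega = 486 / 294.3672
= 1.651 Nm


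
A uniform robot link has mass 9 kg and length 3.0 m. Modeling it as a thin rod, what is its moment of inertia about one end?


I = (1/3) * m * L^2
= (1/3) * 9 * 3.0^2
= 0.333333 * 9 * 9.0
= 27.0 kg*m^2


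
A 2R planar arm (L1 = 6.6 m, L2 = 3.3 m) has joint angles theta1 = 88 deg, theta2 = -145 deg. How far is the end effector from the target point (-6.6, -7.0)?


End effector via forward kinematics:
x = L1*cos(t1) + L2*cos(t1+t2) = 2.0276
y = L1*sin(t1) + L2*sin(t1+t2) = 3.8284
Distance to target:
d = sqrt((-6.6 - 2.0276)^2 + (-7.0 - 3.8284)^2)
= sqrt(74.4363 + 117.2535)
= 13.8452 m


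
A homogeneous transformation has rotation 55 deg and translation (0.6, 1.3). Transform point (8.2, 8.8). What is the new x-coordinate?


x' = cos(theta)*px - sin(theta)*py + tx
= 0.5736*8.2 - 0.8192*8.8 + 0.6
= -1.9052


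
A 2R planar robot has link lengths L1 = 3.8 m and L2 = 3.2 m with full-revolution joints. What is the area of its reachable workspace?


r_max = L1 + L2 = 7.0 m
r_min = |L1 - L2| = 0.6 m
Area = pi*(r_max^2 - r_min^2)
= pi*(49.0 - 0.36)
= pi * 48.64
= 152.8071 m^2


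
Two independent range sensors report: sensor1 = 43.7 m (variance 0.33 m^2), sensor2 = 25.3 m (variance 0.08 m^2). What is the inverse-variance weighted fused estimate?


w1 = (1/var1) / (1/var1 + 1/var2)
   = 3.0303 / (3.0303 + 12.5) = 0.1951
w2 = 1 - w1 = 0.8049
fused = w1*s1 + w2*s2 = 8.5268 + 20.3634
= 28.8902 m


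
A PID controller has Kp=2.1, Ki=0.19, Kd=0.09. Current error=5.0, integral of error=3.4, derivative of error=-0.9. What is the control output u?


u = Kp*e + Ki*int(e) + Kd*de/dt
= 2.1*5.0 + 0.19*3.4 + 0.09*(-0.9)
= 10.5 + 0.646 + -0.081
= 11.065


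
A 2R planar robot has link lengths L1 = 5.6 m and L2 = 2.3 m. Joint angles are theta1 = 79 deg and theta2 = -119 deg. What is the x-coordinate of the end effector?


Convert angles to radians: theta1 = 1.3788, theta2 = -2.0769
x = L1*cos(theta1) + L2*cos(theta1+theta2)
x = 1.0685 + 1.7619
x = 2.8304


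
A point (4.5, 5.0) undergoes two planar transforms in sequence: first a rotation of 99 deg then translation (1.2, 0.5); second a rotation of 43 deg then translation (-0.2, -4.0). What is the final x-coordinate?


After transform 1:
x1 = cos(99)*4.5 - sin(99)*5.0 + 1.2 = -4.4424
y1 = sin(99)*4.5 + cos(99)*5.0 + 0.5 = 4.1624
After transform 2:
x2 = cos(43)*-4.4424 - sin(43)*4.1624 + -0.2
= -6.2877


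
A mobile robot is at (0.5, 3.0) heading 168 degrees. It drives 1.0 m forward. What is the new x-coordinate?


x_new = x0 + d*cos(theta)
= 0.5 + 1.0*cos(168)
= 0.5 + -0.9781
= -0.4781


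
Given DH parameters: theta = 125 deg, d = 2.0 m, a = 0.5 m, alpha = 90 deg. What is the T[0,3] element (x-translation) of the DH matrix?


T[0,3] = a * cos(theta)
= 0.5 * cos(125 deg)
= 0.5 * -0.5736
= -0.2868


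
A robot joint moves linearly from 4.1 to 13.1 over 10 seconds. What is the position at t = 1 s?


s = t/T = 1/10 = 0.1
p(t) = p0 + (pf-p0)*s
= 4.1 + (13.1 - 4.1) * 0.1
= 5.0


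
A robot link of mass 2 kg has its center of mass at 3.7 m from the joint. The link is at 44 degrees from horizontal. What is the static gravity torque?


tau = m*g*L*cos(angle)
= 2 * 9.81 * 3.7 * cos(44 deg)
= 2 * 9.81 * 3.7 * 0.7193
= 52.2198 Nm


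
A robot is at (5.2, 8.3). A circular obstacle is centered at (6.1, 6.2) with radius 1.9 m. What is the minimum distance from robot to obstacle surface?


center_dist = sqrt((5.2-6.1)^2 + (8.3-6.2)^2)
= sqrt(0.81 + 4.41)
= 2.2847
min_dist = center_dist - radius = 2.2847 - 1.9 = 0.3847 m


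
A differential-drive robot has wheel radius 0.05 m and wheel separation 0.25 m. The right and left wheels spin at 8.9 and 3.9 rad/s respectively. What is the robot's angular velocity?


vR = r*wR = 0.05*8.9 = 0.445 m/s
vL = r*wL = 0.05*3.9 = 0.195 m/s
v = (vR+vL)/2 = 0.32 m/s
omega = (vR-vL)/L = 1.0 rad/s
angular velocity = 1.0 rad/s


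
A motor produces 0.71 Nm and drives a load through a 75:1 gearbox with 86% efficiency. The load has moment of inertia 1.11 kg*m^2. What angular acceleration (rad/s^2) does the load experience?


tau_out = tau_motor * N * eta
= 0.71 * 75 * 0.86 = 45.795 Nm
alpha = tau_out / I = 45.795 / 1.11
= 41.2568 rad/s^2


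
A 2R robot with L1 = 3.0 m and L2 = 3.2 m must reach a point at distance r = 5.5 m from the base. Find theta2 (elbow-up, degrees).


cos(theta2) = (r^2 - L1^2 - L2^2) / (2*L1*L2)
cos(theta2) = (30.25 - 9.0 - 10.24) / 19.2
cos(theta2) = 0.573437
theta2 = 55.0097 degrees


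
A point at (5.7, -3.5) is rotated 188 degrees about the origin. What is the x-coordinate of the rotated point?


x' = x*cos(theta) - y*sin(theta)
cos(188 deg) = -0.9903, sin(188 deg) = -0.1392
x' = 5.7 * -0.9903 - -3.5 * -0.1392
= -5.6445 - 0.4871
= -6.1316


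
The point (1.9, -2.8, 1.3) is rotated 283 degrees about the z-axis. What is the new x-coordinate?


Rotation about z-axis: x' = x*cos(theta) - y*sin(theta)
= 1.9 * 0.225 - -2.8 * -0.9744
= -2.3008


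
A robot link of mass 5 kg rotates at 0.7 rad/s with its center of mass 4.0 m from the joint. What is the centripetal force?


F = m * omega^2 * r
= 5 * 0.7^2 * 4.0
= 5 * 0.49 * 4.0
= 9.8 N


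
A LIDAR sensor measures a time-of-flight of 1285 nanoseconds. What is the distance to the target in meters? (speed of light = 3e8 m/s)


tof = 1285 ns = 1.285e-06 s
dist = c * tof / 2
= 3e8 * 1.285e-06 / 2
= 192.75 m


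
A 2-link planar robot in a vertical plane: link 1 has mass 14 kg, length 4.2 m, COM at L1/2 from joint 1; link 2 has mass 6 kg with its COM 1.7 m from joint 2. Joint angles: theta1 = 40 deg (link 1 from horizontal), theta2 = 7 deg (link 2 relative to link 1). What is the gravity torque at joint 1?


Horizontal distance from joint 1 to link-1 COM:
  x_c1 = (L1/2)*cos(t1) = 2.1 * 0.766 = 1.6087 m
Horizontal distance from joint 1 to link-2 COM:
  x_c2 = L1*cos(t1) + Lc2*cos(t1+t2)
       = 4.2*0.766 + 1.7*0.682 = 4.3768 m
tau1 = m1*g*x_c1 + m2*g*x_c2
     = 14*9.81*1.6087 + 6*9.81*4.3768
     = 220.9379 + 257.6175
     = 478.5554 Nm


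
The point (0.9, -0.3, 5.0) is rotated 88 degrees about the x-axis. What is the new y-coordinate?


Rotation about x-axis: y' = y*cos(theta) - z*sin(theta)
= -0.3 * 0.0349 - 5.0 * 0.9994
= -5.0074


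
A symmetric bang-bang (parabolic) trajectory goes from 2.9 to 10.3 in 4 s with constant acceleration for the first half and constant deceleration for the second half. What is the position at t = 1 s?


Symmetric rest-to-rest: each phase covers (pf-p0)/2 in time T/2. 0.5*a*(T/2)^2 = (pf-p0)/2 => a = 4*(pf-p0)/T^2
a = 4*(10.3-2.9)/4^2 = 1.85
t = 1 is in the acceleration phase (t <= T/2).
p = p0 + 0.5*a*t^2 = 2.9 + 0.5*1.85*1^2
= 3.825


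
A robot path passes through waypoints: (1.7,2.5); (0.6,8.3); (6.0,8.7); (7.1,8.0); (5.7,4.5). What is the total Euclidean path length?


Segment lengths:
  seg1 = sqrt((-1.1)^2 + (5.8)^2) = 5.9034
  seg2 = sqrt((5.4)^2 + (0.4)^2) = 5.4148
  seg3 = sqrt((1.1)^2 + (-0.7)^2) = 1.3038
  seg4 = sqrt((-1.4)^2 + (-3.5)^2) = 3.7696
Total = 16.3916


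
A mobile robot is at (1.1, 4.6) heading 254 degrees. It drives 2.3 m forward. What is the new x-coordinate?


x_new = x0 + d*cos(theta)
= 1.1 + 2.3*cos(254)
= 1.1 + -0.634
= 0.466


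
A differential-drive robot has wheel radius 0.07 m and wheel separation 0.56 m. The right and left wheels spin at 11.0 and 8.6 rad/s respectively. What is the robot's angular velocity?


vR = r*wR = 0.07*11.0 = 0.77 m/s
vL = r*wL = 0.07*8.6 = 0.602 m/s
v = (vR+vL)/2 = 0.686 m/s
omega = (vR-vL)/L = 0.3 rad/s
angular velocity = 0.3 rad/s


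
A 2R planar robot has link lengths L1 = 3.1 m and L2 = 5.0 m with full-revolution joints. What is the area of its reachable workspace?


r_max = L1 + L2 = 8.1 m
r_min = |L1 - L2| = 1.9 m
Area = pi*(r_max^2 - r_min^2)
= pi*(65.61 - 3.61)
= pi * 62.0
= 194.7787 m^2


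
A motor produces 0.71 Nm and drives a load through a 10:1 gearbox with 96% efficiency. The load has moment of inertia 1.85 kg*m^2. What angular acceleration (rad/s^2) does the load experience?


tau_out = tau_motor * N * eta
= 0.71 * 10 * 0.96 = 6.816 Nm
alpha = tau_out / I = 6.816 / 1.85
= 3.6843 rad/s^2


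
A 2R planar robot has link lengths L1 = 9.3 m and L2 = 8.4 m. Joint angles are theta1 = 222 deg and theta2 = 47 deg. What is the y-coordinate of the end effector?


Convert angles to radians: theta1 = 3.8746, theta2 = 0.8203
y = L1*sin(theta1) + L2*sin(theta1+theta2)
y = -6.2229 + -8.3987
y = -14.6216


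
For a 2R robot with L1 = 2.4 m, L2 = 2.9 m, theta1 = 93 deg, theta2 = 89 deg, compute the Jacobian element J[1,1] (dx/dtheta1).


J[1,1] = -L1*sin(t1) - L2*sin(t1+t2)
= -2.4*sin(93) - 2.9*sin(182)
= -2.2955


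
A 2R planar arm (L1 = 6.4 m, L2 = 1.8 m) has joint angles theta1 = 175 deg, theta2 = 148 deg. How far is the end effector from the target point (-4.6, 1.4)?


End effector via forward kinematics:
x = L1*cos(t1) + L2*cos(t1+t2) = -4.9381
y = L1*sin(t1) + L2*sin(t1+t2) = -0.5255
Distance to target:
d = sqrt((-4.6 - -4.9381)^2 + (1.4 - -0.5255)^2)
= sqrt(0.1143 + 3.7074)
= 1.9549 m


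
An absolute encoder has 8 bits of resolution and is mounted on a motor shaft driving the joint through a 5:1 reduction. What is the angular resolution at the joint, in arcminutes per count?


counts = 2^8 = 256
effective counts at joint = 256 * 5 = 1280
resolution = 360*60 / 1280
= 16.875 arcmin/count


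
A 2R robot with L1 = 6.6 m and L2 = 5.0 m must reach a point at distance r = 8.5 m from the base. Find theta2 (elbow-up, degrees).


cos(theta2) = (r^2 - L1^2 - L2^2) / (2*L1*L2)
cos(theta2) = (72.25 - 43.56 - 25.0) / 66.0
cos(theta2) = 0.055909
theta2 = 86.795 degrees


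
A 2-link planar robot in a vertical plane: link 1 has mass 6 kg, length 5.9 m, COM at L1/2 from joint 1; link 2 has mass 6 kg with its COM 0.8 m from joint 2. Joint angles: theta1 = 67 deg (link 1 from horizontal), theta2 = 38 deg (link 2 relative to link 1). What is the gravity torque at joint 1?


Horizontal distance from joint 1 to link-1 COM:
  x_c1 = (L1/2)*cos(t1) = 2.95 * 0.3907 = 1.1527 m
Horizontal distance from joint 1 to link-2 COM:
  x_c2 = L1*cos(t1) + Lc2*cos(t1+t2)
       = 5.9*0.3907 + 0.8*-0.2588 = 2.0983 m
tau1 = m1*g*x_c1 + m2*g*x_c2
     = 6*9.81*1.1527 + 6*9.81*2.0983
     = 67.8454 + 123.5035
     = 191.3489 Nm


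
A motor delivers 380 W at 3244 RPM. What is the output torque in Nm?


omega = 3244 * 2*pi/60 = 339.7109 rad/s
tau = P / omega = 380 / 339.7109
= 1.1186 Nm


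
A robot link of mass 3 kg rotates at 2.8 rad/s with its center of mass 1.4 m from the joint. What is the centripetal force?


F = m * omega^2 * r
= 3 * 2.8^2 * 1.4
= 3 * 7.84 * 1.4
= 32.928 N


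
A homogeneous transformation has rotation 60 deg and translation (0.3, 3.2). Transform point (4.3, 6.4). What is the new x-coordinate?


x' = cos(theta)*px - sin(theta)*py + tx
= 0.5*4.3 - 0.866*6.4 + 0.3
= -3.0926


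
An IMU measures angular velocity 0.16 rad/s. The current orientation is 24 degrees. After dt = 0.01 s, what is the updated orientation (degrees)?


delta_theta = w * dt = 0.16 * 0.01 = 0.0016 rad
= 0.0917 deg
theta_new = 24 + 0.0917 = 24.0917 deg


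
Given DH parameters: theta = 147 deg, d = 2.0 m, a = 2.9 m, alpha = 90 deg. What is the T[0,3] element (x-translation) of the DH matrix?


T[0,3] = a * cos(theta)
= 2.9 * cos(147 deg)
= 2.9 * -0.8387
= -2.4321


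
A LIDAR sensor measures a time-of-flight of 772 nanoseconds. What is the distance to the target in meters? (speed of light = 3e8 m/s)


tof = 772 ns = 7.72e-07 s
dist = c * tof / 2
= 3e8 * 7.72e-07 / 2
= 115.8 m


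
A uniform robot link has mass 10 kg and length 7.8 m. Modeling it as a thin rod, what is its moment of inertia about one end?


I = (1/3) * m * L^2
= (1/3) * 10 * 7.8^2
= 0.333333 * 10 * 60.84
= 202.8 kg*m^2


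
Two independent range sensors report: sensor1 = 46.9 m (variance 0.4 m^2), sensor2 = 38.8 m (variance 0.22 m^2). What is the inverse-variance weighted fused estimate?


w1 = (1/var1) / (1/var1 + 1/var2)
   = 2.5 / (2.5 + 4.5455) = 0.3548
w2 = 1 - w1 = 0.6452
fused = w1*s1 + w2*s2 = 16.6419 + 25.0323
= 41.6742 m


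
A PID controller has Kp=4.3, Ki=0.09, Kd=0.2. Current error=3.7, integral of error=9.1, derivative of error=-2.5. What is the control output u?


u = Kp*e + Ki*int(e) + Kd*de/dt
= 4.3*3.7 + 0.09*9.1 + 0.2*(-2.5)
= 15.91 + 0.819 + -0.5
= 16.229


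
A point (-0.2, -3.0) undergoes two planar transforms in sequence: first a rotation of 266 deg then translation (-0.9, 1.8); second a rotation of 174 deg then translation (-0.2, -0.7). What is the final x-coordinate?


After transform 1:
x1 = cos(266)*-0.2 - sin(266)*-3.0 + -0.9 = -3.8787
y1 = sin(266)*-0.2 + cos(266)*-3.0 + 1.8 = 2.2088
After transform 2:
x2 = cos(174)*-3.8787 - sin(174)*2.2088 + -0.2
= 3.4266


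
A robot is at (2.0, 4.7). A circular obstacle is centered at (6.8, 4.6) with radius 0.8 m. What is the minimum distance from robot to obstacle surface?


center_dist = sqrt((2.0-6.8)^2 + (4.7-4.6)^2)
= sqrt(23.04 + 0.01)
= 4.801
min_dist = center_dist - radius = 4.801 - 0.8 = 4.001 m


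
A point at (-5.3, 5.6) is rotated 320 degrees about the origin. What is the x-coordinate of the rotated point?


x' = x*cos(theta) - y*sin(theta)
cos(320 deg) = 0.766, sin(320 deg) = -0.6428
x' = -5.3 * 0.766 - 5.6 * -0.6428
= -4.06 - -3.5996
= -0.4604


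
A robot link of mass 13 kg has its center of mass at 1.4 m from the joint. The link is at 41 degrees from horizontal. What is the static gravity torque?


tau = m*g*L*cos(angle)
= 13 * 9.81 * 1.4 * cos(41 deg)
= 13 * 9.81 * 1.4 * 0.7547
= 134.7474 Nm


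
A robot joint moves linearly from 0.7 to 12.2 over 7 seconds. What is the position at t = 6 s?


s = t/T = 6/7 = 0.8571
p(t) = p0 + (pf-p0)*s
= 0.7 + (12.2 - 0.7) * 0.8571
= 10.5571


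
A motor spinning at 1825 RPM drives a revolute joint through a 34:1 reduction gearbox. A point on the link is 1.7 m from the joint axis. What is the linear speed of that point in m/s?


omega_motor = 1825 * 2*pi/60 = 191.1136 rad/s
omega_joint = omega_motor / 34 = 5.621 rad/s
v = omega_joint * r = 5.621 * 1.7
= 9.5557 m/s


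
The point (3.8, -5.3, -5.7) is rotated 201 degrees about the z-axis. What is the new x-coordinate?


Rotation about z-axis: x' = x*cos(theta) - y*sin(theta)
= 3.8 * -0.9336 - -5.3 * -0.3584
= -5.447


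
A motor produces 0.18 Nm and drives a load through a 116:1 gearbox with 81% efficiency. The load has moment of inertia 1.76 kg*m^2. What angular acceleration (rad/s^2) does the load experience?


tau_out = tau_motor * N * eta
= 0.18 * 116 * 0.81 = 16.9128 Nm
alpha = tau_out / I = 16.9128 / 1.76
= 9.6095 rad/s^2


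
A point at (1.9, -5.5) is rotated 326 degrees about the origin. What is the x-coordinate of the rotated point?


x' = x*cos(theta) - y*sin(theta)
cos(326 deg) = 0.829, sin(326 deg) = -0.5592
x' = 1.9 * 0.829 - -5.5 * -0.5592
= 1.5752 - 3.0756
= -1.5004


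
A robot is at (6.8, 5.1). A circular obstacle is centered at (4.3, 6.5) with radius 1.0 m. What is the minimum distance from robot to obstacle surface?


center_dist = sqrt((6.8-4.3)^2 + (5.1-6.5)^2)
= sqrt(6.25 + 1.96)
= 2.8653
min_dist = center_dist - radius = 2.8653 - 1.0 = 1.8653 m


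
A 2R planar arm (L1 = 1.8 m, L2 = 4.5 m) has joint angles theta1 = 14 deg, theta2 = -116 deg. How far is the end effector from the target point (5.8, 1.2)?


End effector via forward kinematics:
x = L1*cos(t1) + L2*cos(t1+t2) = 0.8109
y = L1*sin(t1) + L2*sin(t1+t2) = -3.9662
Distance to target:
d = sqrt((5.8 - 0.8109)^2 + (1.2 - -3.9662)^2)
= sqrt(24.8908 + 26.6897)
= 7.182 m


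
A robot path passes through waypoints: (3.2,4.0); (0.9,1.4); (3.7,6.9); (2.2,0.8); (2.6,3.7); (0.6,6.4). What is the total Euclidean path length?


Segment lengths:
  seg1 = sqrt((-2.3)^2 + (-2.6)^2) = 3.4713
  seg2 = sqrt((2.8)^2 + (5.5)^2) = 6.1717
  seg3 = sqrt((-1.5)^2 + (-6.1)^2) = 6.2817
  seg4 = sqrt((0.4)^2 + (2.9)^2) = 2.9275
  seg5 = sqrt((-2.0)^2 + (2.7)^2) = 3.3601
Total = 22.2123


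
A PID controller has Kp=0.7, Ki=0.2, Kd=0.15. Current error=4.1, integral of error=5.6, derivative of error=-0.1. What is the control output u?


u = Kp*e + Ki*int(e) + Kd*de/dt
= 0.7*4.1 + 0.2*5.6 + 0.15*(-0.1)
= 2.87 + 1.12 + -0.015
= 3.975


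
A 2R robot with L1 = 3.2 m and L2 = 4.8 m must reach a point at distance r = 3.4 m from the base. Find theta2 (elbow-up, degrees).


cos(theta2) = (r^2 - L1^2 - L2^2) / (2*L1*L2)
cos(theta2) = (11.56 - 10.24 - 23.04) / 30.72
cos(theta2) = -0.707031
theta2 = 134.9939 degrees


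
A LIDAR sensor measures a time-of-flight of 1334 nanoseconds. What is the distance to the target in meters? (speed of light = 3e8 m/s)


tof = 1334 ns = 1.334e-06 s
dist = c * tof / 2
= 3e8 * 1.334e-06 / 2
= 200.1 m


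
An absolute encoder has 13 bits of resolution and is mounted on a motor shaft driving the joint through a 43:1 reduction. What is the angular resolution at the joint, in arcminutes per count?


counts = 2^13 = 8192
effective counts at joint = 8192 * 43 = 352256
resolution = 360*60 / 352256
= 0.0613 arcmin/count


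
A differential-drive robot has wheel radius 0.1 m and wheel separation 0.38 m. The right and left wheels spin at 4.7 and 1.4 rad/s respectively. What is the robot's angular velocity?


vR = r*wR = 0.1*4.7 = 0.47 m/s
vL = r*wL = 0.1*1.4 = 0.14 m/s
v = (vR+vL)/2 = 0.305 m/s
omega = (vR-vL)/L = 0.8684 rad/s
angular velocity = 0.8684 rad/s


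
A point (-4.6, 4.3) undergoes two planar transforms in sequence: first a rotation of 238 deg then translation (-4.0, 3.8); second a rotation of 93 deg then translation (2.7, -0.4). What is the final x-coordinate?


After transform 1:
x1 = cos(238)*-4.6 - sin(238)*4.3 + -4.0 = 2.0842
y1 = sin(238)*-4.6 + cos(238)*4.3 + 3.8 = 5.4224
After transform 2:
x2 = cos(93)*2.0842 - sin(93)*5.4224 + 2.7
= -2.824


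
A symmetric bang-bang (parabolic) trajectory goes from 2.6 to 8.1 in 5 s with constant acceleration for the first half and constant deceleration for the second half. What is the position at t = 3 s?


Symmetric rest-to-rest: each phase covers (pf-p0)/2 in time T/2. 0.5*a*(T/2)^2 = (pf-p0)/2 => a = 4*(pf-p0)/T^2
a = 4*(8.1-2.6)/5^2 = 0.88
t = 3 is in the deceleration phase (t > T/2).
p = pf - 0.5*a*(T-t)^2 = 8.1 - 0.5*0.88*2^2
= 6.34


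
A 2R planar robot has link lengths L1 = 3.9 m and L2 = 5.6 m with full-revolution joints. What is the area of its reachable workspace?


r_max = L1 + L2 = 9.5 m
r_min = |L1 - L2| = 1.7 m
Area = pi*(r_max^2 - r_min^2)
= pi*(90.25 - 2.89)
= pi * 87.36
= 274.4495 m^2


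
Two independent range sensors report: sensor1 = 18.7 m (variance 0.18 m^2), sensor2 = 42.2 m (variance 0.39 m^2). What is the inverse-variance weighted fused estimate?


w1 = (1/var1) / (1/var1 + 1/var2)
   = 5.5556 / (5.5556 + 2.5641) = 0.6842
w2 = 1 - w1 = 0.3158
fused = w1*s1 + w2*s2 = 12.7947 + 13.3263
= 26.1211 m


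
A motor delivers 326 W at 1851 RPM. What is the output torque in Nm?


omega = 1851 * 2*pi/60 = 193.8363 rad/s
tau = P / omega = 326 / 193.8363
= 1.6818 Nm


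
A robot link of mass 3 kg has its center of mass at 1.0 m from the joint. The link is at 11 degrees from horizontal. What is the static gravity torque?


tau = m*g*L*cos(angle)
= 3 * 9.81 * 1.0 * cos(11 deg)
= 3 * 9.81 * 1.0 * 0.9816
= 28.8893 Nm


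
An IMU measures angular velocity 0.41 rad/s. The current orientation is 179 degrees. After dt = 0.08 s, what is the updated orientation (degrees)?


delta_theta = w * dt = 0.41 * 0.08 = 0.0328 rad
= 1.8793 deg
theta_new = 179 + 1.8793 = 180.8793 deg


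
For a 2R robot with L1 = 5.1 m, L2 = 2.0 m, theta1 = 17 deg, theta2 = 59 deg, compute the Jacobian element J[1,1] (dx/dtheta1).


J[1,1] = -L1*sin(t1) - L2*sin(t1+t2)
= -5.1*sin(17) - 2.0*sin(76)
= -3.4317


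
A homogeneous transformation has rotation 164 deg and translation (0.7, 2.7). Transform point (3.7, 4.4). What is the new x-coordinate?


x' = cos(theta)*px - sin(theta)*py + tx
= -0.9613*3.7 - 0.2756*4.4 + 0.7
= -4.0695


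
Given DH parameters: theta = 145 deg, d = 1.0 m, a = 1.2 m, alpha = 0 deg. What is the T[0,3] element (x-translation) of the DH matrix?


T[0,3] = a * cos(theta)
= 1.2 * cos(145 deg)
= 1.2 * -0.8192
= -0.983


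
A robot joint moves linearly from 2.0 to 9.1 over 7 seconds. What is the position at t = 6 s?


s = t/T = 6/7 = 0.8571
p(t) = p0 + (pf-p0)*s
= 2.0 + (9.1 - 2.0) * 0.8571
= 8.0857


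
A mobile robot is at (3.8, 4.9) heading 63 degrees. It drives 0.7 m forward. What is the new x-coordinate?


x_new = x0 + d*cos(theta)
= 3.8 + 0.7*cos(63)
= 3.8 + 0.3178
= 4.1178


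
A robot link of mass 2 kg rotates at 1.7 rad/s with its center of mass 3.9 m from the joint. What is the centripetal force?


F = m * omega^2 * r
= 2 * 1.7^2 * 3.9
= 2 * 2.89 * 3.9
= 22.542 N


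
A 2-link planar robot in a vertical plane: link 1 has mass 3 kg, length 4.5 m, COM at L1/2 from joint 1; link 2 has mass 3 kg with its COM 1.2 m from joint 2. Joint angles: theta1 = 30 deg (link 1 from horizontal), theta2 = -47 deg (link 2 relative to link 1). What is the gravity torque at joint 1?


Horizontal distance from joint 1 to link-1 COM:
  x_c1 = (L1/2)*cos(t1) = 2.25 * 0.866 = 1.9486 m
Horizontal distance from joint 1 to link-2 COM:
  x_c2 = L1*cos(t1) + Lc2*cos(t1+t2)
       = 4.5*0.866 + 1.2*0.9563 = 5.0447 m
tau1 = m1*g*x_c1 + m2*g*x_c2
     = 3*9.81*1.9486 + 3*9.81*5.0447
     = 57.346 + 148.4649
     = 205.811 Nm


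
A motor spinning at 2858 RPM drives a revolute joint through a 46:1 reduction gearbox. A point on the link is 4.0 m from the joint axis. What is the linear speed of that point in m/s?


omega_motor = 2858 * 2*pi/60 = 299.2891 rad/s
omega_joint = omega_motor / 46 = 6.5063 rad/s
v = omega_joint * r = 6.5063 * 4.0
= 26.0251 m/s


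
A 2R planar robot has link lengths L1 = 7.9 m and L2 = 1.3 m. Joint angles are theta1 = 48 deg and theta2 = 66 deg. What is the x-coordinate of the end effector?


Convert angles to radians: theta1 = 0.8378, theta2 = 1.1519
x = L1*cos(theta1) + L2*cos(theta1+theta2)
x = 5.2861 + -0.5288
x = 4.7574


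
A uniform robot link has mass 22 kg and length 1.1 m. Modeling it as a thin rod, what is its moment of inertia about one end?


I = (1/3) * m * L^2
= (1/3) * 22 * 1.1^2
= 0.333333 * 22 * 1.21
= 8.8733 kg*m^2


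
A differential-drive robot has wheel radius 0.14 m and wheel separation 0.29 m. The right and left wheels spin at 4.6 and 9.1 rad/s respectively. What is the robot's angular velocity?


vR = r*wR = 0.14*4.6 = 0.644 m/s
vL = r*wL = 0.14*9.1 = 1.274 m/s
v = (vR+vL)/2 = 0.959 m/s
omega = (vR-vL)/L = -2.1724 rad/s
angular velocity = -2.1724 rad/s


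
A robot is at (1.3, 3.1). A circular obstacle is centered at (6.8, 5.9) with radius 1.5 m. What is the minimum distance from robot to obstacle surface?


center_dist = sqrt((1.3-6.8)^2 + (3.1-5.9)^2)
= sqrt(30.25 + 7.84)
= 6.1717
min_dist = center_dist - radius = 6.1717 - 1.5 = 4.6717 m


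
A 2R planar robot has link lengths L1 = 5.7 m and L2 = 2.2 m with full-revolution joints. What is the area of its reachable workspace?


r_max = L1 + L2 = 7.9 m
r_min = |L1 - L2| = 3.5 m
Area = pi*(r_max^2 - r_min^2)
= pi*(62.41 - 12.25)
= pi * 50.16
= 157.5823 m^2


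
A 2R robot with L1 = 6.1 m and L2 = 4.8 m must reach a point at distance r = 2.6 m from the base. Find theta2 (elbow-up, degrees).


cos(theta2) = (r^2 - L1^2 - L2^2) / (2*L1*L2)
cos(theta2) = (6.76 - 37.21 - 23.04) / 58.56
cos(theta2) = -0.913422
theta2 = 155.9826 degrees


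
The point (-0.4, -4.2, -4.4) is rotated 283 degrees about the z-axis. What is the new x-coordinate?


Rotation about z-axis: x' = x*cos(theta) - y*sin(theta)
= -0.4 * 0.225 - -4.2 * -0.9744
= -4.1823


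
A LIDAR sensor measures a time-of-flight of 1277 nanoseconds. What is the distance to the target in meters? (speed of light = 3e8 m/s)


tof = 1277 ns = 1.277e-06 s
dist = c * tof / 2
= 3e8 * 1.277e-06 / 2
= 191.55 m


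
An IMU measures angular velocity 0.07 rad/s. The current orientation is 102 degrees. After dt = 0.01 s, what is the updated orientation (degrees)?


delta_theta = w * dt = 0.07 * 0.01 = 0.0007 rad
= 0.0401 deg
theta_new = 102 + 0.0401 = 102.0401 deg


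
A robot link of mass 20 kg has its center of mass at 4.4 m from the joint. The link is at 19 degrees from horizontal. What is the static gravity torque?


tau = m*g*L*cos(angle)
= 20 * 9.81 * 4.4 * cos(19 deg)
= 20 * 9.81 * 4.4 * 0.9455
= 816.2473 Nm


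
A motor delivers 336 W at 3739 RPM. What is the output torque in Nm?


omega = 3739 * 2*pi/60 = 391.5472 rad/s
tau = P / omega = 336 / 391.5472
= 0.8581 Nm


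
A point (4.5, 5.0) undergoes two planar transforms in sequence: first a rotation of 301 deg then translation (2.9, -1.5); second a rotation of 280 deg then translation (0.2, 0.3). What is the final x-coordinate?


After transform 1:
x1 = cos(301)*4.5 - sin(301)*5.0 + 2.9 = 9.5035
y1 = sin(301)*4.5 + cos(301)*5.0 + -1.5 = -2.7821
After transform 2:
x2 = cos(280)*9.5035 - sin(280)*-2.7821 + 0.2
= -0.8895


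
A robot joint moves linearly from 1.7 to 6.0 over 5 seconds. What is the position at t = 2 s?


s = t/T = 2/5 = 0.4
p(t) = p0 + (pf-p0)*s
= 1.7 + (6.0 - 1.7) * 0.4
= 3.42


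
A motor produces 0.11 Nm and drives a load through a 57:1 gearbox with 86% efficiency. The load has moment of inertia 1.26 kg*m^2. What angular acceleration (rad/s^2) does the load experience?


tau_out = tau_motor * N * eta
= 0.11 * 57 * 0.86 = 5.3922 Nm
alpha = tau_out / I = 5.3922 / 1.26
= 4.2795 rad/s^2


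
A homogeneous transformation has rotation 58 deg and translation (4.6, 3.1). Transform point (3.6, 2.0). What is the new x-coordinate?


x' = cos(theta)*px - sin(theta)*py + tx
= 0.5299*3.6 - 0.848*2.0 + 4.6
= 4.8116


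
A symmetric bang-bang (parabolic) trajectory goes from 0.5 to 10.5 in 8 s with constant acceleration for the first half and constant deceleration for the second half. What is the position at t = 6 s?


Symmetric rest-to-rest: each phase covers (pf-p0)/2 in time T/2. 0.5*a*(T/2)^2 = (pf-p0)/2 => a = 4*(pf-p0)/T^2
a = 4*(10.5-0.5)/8^2 = 0.625
t = 6 is in the deceleration phase (t > T/2).
p = pf - 0.5*a*(T-t)^2 = 10.5 - 0.5*0.625*2^2
= 9.25


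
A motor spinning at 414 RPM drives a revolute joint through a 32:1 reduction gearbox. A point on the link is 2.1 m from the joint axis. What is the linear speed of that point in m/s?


omega_motor = 414 * 2*pi/60 = 43.354 rad/s
omega_joint = omega_motor / 32 = 1.3548 rad/s
v = omega_joint * r = 1.3548 * 2.1
= 2.8451 m/s


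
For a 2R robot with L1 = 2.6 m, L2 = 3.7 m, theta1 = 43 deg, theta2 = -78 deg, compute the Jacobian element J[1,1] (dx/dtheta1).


J[1,1] = -L1*sin(t1) - L2*sin(t1+t2)
= -2.6*sin(43) - 3.7*sin(-35)
= 0.349


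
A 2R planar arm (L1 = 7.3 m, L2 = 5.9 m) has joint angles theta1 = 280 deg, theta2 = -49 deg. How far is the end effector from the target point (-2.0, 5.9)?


End effector via forward kinematics:
x = L1*cos(t1) + L2*cos(t1+t2) = -2.4454
y = L1*sin(t1) + L2*sin(t1+t2) = -11.7743
Distance to target:
d = sqrt((-2.0 - -2.4454)^2 + (5.9 - -11.7743)^2)
= sqrt(0.1983 + 312.3794)
= 17.6799 m


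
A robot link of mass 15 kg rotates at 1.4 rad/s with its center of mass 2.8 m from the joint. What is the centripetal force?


F = m * omega^2 * r
= 15 * 1.4^2 * 2.8
= 15 * 1.96 * 2.8
= 82.32 N


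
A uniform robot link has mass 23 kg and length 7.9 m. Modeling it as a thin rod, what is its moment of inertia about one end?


I = (1/3) * m * L^2
= (1/3) * 23 * 7.9^2
= 0.333333 * 23 * 62.41
= 478.4767 kg*m^2


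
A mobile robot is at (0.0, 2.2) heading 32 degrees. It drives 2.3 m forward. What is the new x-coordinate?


x_new = x0 + d*cos(theta)
= 0.0 + 2.3*cos(32)
= 0.0 + 1.9505
= 1.9505


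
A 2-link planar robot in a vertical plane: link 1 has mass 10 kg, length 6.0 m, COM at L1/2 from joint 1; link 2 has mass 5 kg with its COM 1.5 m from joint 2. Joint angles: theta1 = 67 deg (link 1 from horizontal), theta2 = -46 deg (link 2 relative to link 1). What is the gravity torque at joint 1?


Horizontal distance from joint 1 to link-1 COM:
  x_c1 = (L1/2)*cos(t1) = 3.0 * 0.3907 = 1.1722 m
Horizontal distance from joint 1 to link-2 COM:
  x_c2 = L1*cos(t1) + Lc2*cos(t1+t2)
       = 6.0*0.3907 + 1.5*0.9336 = 3.7448 m
tau1 = m1*g*x_c1 + m2*g*x_c2
     = 10*9.81*1.1722 + 5*9.81*3.7448
     = 114.9922 + 183.6804
     = 298.6725 Nm


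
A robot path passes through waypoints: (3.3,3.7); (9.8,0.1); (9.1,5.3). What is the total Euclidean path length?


Segment lengths:
  seg1 = sqrt((6.5)^2 + (-3.6)^2) = 7.4303
  seg2 = sqrt((-0.7)^2 + (5.2)^2) = 5.2469
Total = 12.6772


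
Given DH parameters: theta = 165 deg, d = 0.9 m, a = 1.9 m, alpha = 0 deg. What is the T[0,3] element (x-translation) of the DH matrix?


T[0,3] = a * cos(theta)
= 1.9 * cos(165 deg)
= 1.9 * -0.9659
= -1.8353


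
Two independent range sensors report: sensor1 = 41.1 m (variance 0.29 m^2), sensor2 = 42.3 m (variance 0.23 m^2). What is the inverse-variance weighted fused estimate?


w1 = (1/var1) / (1/var1 + 1/var2)
   = 3.4483 / (3.4483 + 4.3478) = 0.4423
w2 = 1 - w1 = 0.5577
fused = w1*s1 + w2*s2 = 18.1788 + 23.5904
= 41.7692 m


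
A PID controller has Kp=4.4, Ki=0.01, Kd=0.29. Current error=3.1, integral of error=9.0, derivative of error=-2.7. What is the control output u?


u = Kp*e + Ki*int(e) + Kd*de/dt
= 4.4*3.1 + 0.01*9.0 + 0.29*(-2.7)
= 13.64 + 0.09 + -0.783
= 12.947


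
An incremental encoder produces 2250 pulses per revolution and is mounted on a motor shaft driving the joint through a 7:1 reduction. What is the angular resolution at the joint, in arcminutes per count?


counts per rev = 2250
effective counts at joint = 2250 * 7 = 15750
resolution = 360*60 / 15750
= 1.3714 arcmin/count


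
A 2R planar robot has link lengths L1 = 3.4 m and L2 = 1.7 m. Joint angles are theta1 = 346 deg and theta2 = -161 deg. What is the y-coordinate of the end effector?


Convert angles to radians: theta1 = 6.0388, theta2 = -2.81
y = L1*sin(theta1) + L2*sin(theta1+theta2)
y = -0.8225 + -0.1482
y = -0.9707


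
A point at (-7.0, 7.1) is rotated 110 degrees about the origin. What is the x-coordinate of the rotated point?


x' = x*cos(theta) - y*sin(theta)
cos(110 deg) = -0.342, sin(110 deg) = 0.9397
x' = -7.0 * -0.342 - 7.1 * 0.9397
= 2.3941 - 6.6718
= -4.2777


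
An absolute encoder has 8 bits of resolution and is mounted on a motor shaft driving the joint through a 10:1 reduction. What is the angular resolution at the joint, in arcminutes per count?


counts = 2^8 = 256
effective counts at joint = 256 * 10 = 2560
resolution = 360*60 / 2560
= 8.4375 arcmin/count


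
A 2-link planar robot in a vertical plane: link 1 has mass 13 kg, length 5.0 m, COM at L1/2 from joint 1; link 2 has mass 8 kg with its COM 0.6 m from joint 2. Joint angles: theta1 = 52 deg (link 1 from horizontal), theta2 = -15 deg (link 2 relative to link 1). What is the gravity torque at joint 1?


Horizontal distance from joint 1 to link-1 COM:
  x_c1 = (L1/2)*cos(t1) = 2.5 * 0.6157 = 1.5392 m
Horizontal distance from joint 1 to link-2 COM:
  x_c2 = L1*cos(t1) + Lc2*cos(t1+t2)
       = 5.0*0.6157 + 0.6*0.7986 = 3.5575 m
tau1 = m1*g*x_c1 + m2*g*x_c2
     = 13*9.81*1.5392 + 8*9.81*3.5575
     = 196.2883 + 279.1917
     = 475.48 Nm


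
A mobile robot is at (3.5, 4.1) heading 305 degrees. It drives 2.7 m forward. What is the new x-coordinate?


x_new = x0 + d*cos(theta)
= 3.5 + 2.7*cos(305)
= 3.5 + 1.5487
= 5.0487


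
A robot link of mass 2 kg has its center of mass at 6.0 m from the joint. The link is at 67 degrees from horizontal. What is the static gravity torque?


tau = m*g*L*cos(angle)
= 2 * 9.81 * 6.0 * cos(67 deg)
= 2 * 9.81 * 6.0 * 0.3907
= 45.9969 Nm


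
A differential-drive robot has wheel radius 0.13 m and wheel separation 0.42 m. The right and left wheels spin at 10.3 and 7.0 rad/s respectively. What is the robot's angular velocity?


vR = r*wR = 0.13*10.3 = 1.339 m/s
vL = r*wL = 0.13*7.0 = 0.91 m/s
v = (vR+vL)/2 = 1.1245 m/s
omega = (vR-vL)/L = 1.0214 rad/s
angular velocity = 1.0214 rad/s


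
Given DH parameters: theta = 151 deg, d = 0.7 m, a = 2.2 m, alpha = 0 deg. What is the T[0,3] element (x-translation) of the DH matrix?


T[0,3] = a * cos(theta)
= 2.2 * cos(151 deg)
= 2.2 * -0.8746
= -1.9242


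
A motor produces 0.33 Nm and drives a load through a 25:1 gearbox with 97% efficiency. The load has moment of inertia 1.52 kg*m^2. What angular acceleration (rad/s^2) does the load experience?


tau_out = tau_motor * N * eta
= 0.33 * 25 * 0.97 = 8.0025 Nm
alpha = tau_out / I = 8.0025 / 1.52
= 5.2648 rad/s^2


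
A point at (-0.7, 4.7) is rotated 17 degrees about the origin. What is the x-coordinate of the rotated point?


x' = x*cos(theta) - y*sin(theta)
cos(17 deg) = 0.9563, sin(17 deg) = 0.2924
x' = -0.7 * 0.9563 - 4.7 * 0.2924
= -0.6694 - 1.3741
= -2.0436


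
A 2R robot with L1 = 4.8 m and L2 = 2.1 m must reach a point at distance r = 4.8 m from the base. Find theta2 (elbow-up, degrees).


cos(theta2) = (r^2 - L1^2 - L2^2) / (2*L1*L2)
cos(theta2) = (23.04 - 23.04 - 4.41) / 20.16
cos(theta2) = -0.21875
theta2 = 102.6356 degrees


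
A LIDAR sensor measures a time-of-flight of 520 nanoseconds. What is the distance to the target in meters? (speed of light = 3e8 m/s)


tof = 520 ns = 5.2e-07 s
dist = c * tof / 2
= 3e8 * 5.2e-07 / 2
= 78.0 m


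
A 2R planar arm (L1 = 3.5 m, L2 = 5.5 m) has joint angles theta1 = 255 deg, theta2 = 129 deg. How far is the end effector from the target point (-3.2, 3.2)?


End effector via forward kinematics:
x = L1*cos(t1) + L2*cos(t1+t2) = 4.1186
y = L1*sin(t1) + L2*sin(t1+t2) = -1.1437
Distance to target:
d = sqrt((-3.2 - 4.1186)^2 + (3.2 - -1.1437)^2)
= sqrt(53.5624 + 18.8676)
= 8.5106 m


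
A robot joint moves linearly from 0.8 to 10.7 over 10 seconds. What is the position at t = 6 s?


s = t/T = 6/10 = 0.6
p(t) = p0 + (pf-p0)*s
= 0.8 + (10.7 - 0.8) * 0.6
= 6.74


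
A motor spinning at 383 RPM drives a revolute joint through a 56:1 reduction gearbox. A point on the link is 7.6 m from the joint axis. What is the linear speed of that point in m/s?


omega_motor = 383 * 2*pi/60 = 40.1077 rad/s
omega_joint = omega_motor / 56 = 0.7162 rad/s
v = omega_joint * r = 0.7162 * 7.6
= 5.4432 m/s


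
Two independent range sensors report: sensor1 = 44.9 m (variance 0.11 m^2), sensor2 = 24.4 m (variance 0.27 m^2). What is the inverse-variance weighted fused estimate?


w1 = (1/var1) / (1/var1 + 1/var2)
   = 9.0909 / (9.0909 + 3.7037) = 0.7105
w2 = 1 - w1 = 0.2895
fused = w1*s1 + w2*s2 = 31.9026 + 7.0632
= 38.9658 m


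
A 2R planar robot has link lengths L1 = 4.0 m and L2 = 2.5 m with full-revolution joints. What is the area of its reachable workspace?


r_max = L1 + L2 = 6.5 m
r_min = |L1 - L2| = 1.5 m
Area = pi*(r_max^2 - r_min^2)
= pi*(42.25 - 2.25)
= pi * 40.0
= 125.6637 m^2


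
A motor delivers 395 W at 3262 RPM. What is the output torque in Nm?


omega = 3262 * 2*pi/60 = 341.5958 rad/s
tau = P / omega = 395 / 341.5958
= 1.1563 Nm


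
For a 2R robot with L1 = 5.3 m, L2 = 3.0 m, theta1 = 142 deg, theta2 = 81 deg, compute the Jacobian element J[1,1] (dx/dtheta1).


J[1,1] = -L1*sin(t1) - L2*sin(t1+t2)
= -5.3*sin(142) - 3.0*sin(223)
= -1.217


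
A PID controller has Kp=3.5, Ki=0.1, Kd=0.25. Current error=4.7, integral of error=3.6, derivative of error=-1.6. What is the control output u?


u = Kp*e + Ki*int(e) + Kd*de/dt
= 3.5*4.7 + 0.1*3.6 + 0.25*(-1.6)
= 16.45 + 0.36 + -0.4
= 16.41


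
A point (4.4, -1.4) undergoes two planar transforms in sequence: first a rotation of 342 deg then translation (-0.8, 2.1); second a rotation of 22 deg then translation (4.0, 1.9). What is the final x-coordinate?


After transform 1:
x1 = cos(342)*4.4 - sin(342)*-1.4 + -0.8 = 2.952
y1 = sin(342)*4.4 + cos(342)*-1.4 + 2.1 = -0.5912
After transform 2:
x2 = cos(22)*2.952 - sin(22)*-0.5912 + 4.0
= 6.9585


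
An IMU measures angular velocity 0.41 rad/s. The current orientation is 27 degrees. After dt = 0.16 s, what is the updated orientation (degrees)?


delta_theta = w * dt = 0.41 * 0.16 = 0.0656 rad
= 3.7586 deg
theta_new = 27 + 3.7586 = 30.7586 deg


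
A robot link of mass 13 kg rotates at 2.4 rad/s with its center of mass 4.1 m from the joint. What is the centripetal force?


F = m * omega^2 * r
= 13 * 2.4^2 * 4.1
= 13 * 5.76 * 4.1
= 307.008 N


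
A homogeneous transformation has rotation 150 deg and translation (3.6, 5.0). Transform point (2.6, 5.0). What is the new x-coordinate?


x' = cos(theta)*px - sin(theta)*py + tx
= -0.866*2.6 - 0.5*5.0 + 3.6
= -1.1517


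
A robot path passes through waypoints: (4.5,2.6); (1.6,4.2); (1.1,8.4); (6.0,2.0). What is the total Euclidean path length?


Segment lengths:
  seg1 = sqrt((-2.9)^2 + (1.6)^2) = 3.3121
  seg2 = sqrt((-0.5)^2 + (4.2)^2) = 4.2297
  seg3 = sqrt((4.9)^2 + (-6.4)^2) = 8.0604
Total = 15.6022


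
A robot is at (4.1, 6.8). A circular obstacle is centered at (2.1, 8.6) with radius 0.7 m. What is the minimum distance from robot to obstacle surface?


center_dist = sqrt((4.1-2.1)^2 + (6.8-8.6)^2)
= sqrt(4.0 + 3.24)
= 2.6907
min_dist = center_dist - radius = 2.6907 - 0.7 = 1.9907 m


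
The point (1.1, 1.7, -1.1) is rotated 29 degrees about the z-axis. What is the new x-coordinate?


Rotation about z-axis: x' = x*cos(theta) - y*sin(theta)
= 1.1 * 0.8746 - 1.7 * 0.4848
= 0.1379


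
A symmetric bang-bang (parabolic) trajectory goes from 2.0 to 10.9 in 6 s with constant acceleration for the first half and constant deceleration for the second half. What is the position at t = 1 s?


Symmetric rest-to-rest: each phase covers (pf-p0)/2 in time T/2. 0.5*a*(T/2)^2 = (pf-p0)/2 => a = 4*(pf-p0)/T^2
a = 4*(10.9-2.0)/6^2 = 0.9889
t = 1 is in the acceleration phase (t <= T/2).
p = p0 + 0.5*a*t^2 = 2.0 + 0.5*0.9889*1^2
= 2.4944


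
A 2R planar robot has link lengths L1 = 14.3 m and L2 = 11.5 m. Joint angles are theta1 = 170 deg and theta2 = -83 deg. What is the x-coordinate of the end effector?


Convert angles to radians: theta1 = 2.9671, theta2 = -1.4486
x = L1*cos(theta1) + L2*cos(theta1+theta2)
x = -14.0828 + 0.6019
x = -13.4809


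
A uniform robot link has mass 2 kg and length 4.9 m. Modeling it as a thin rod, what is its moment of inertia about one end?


I = (1/3) * m * L^2
= (1/3) * 2 * 4.9^2
= 0.333333 * 2 * 24.01
= 16.0067 kg*m^2


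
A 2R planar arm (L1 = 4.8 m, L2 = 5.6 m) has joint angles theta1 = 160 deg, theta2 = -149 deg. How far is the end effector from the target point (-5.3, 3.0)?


End effector via forward kinematics:
x = L1*cos(t1) + L2*cos(t1+t2) = 0.9866
y = L1*sin(t1) + L2*sin(t1+t2) = 2.7102
Distance to target:
d = sqrt((-5.3 - 0.9866)^2 + (3.0 - 2.7102)^2)
= sqrt(39.5212 + 0.084)
= 6.2933 m
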